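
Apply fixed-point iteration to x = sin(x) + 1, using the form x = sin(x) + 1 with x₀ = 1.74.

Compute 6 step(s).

Equation: x = sin(x) + 1
Fixed-point form: x = sin(x) + 1
x₀ = 1.74

x_1 = g(1.740000) = 1.985719
x_2 = g(1.985719) = 1.915147
x_3 = g(1.915147) = 1.941295
x_4 = g(1.941295) = 1.932147
x_5 = g(1.932147) = 1.935420
x_6 = g(1.935420) = 1.934258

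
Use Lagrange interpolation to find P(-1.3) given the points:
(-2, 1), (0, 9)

Lagrange interpolation formula:
P(x) = Σ yᵢ × Lᵢ(x)
where Lᵢ(x) = Π_{j≠i} (x - xⱼ)/(xᵢ - xⱼ)

L_0(-1.3) = (-1.3 - 0)/(-2 - 0) = 0.650000
L_1(-1.3) = (-1.3 - (-2))/(0 - (-2)) = 0.350000

P(-1.3) = 1×L_0(-1.3) + 9×L_1(-1.3)
P(-1.3) = 3.800000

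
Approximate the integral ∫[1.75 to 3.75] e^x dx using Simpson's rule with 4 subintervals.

f(x) = e^x
a = 1.75, b = 3.75, n = 4
h = (b - a)/n = 0.500000

Simpson's rule: (h/3)[f(x₀) + 4f(x₁) + 2f(x₂) + ... + f(xₙ)]

x_0 = 1.7500, f(x_0) = 5.754603, coefficient = 1
x_1 = 2.2500, f(x_1) = 9.487736, coefficient = 4
x_2 = 2.7500, f(x_2) = 15.642632, coefficient = 2
x_3 = 3.2500, f(x_3) = 25.790340, coefficient = 4
x_4 = 3.7500, f(x_4) = 42.521082, coefficient = 1

I ≈ (0.500000/3) × 220.673251 = 36.778875
Exact value: 36.766479
Error: 0.012396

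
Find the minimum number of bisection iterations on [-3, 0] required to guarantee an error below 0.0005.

We need (b-a)/2^n ≤ 0.0005
(0 - (-3))/2^n ≤ 0.0005
3/2^n ≤ 0.0005
2^n ≥ 6000
n ≥ log₂(6000) = 12.55
n ≥ 13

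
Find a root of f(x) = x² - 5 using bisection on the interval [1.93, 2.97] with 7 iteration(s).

f(x) = x² - 5
Initial interval: [1.93, 2.97]

Iteration 1:
  c_1 = (1.930000 + 2.970000)/2 = 2.450000
  f(c_1) = f(2.450000) = 1.002500
  f(a) × f(c) < 0, new interval: [1.930000, 2.450000]
Iteration 2:
  c_2 = (1.930000 + 2.450000)/2 = 2.190000
  f(c_2) = f(2.190000) = -0.203900
  f(a) × f(c) ≥ 0, new interval: [2.190000, 2.450000]
Iteration 3:
  c_3 = (2.190000 + 2.450000)/2 = 2.320000
  f(c_3) = f(2.320000) = 0.382400
  f(a) × f(c) < 0, new interval: [2.190000, 2.320000]
Iteration 4:
  c_4 = (2.190000 + 2.320000)/2 = 2.255000
  f(c_4) = f(2.255000) = 0.085025
  f(a) × f(c) < 0, new interval: [2.190000, 2.255000]
Iteration 5:
  c_5 = (2.190000 + 2.255000)/2 = 2.222500
  f(c_5) = f(2.222500) = -0.060494
  f(a) × f(c) ≥ 0, new interval: [2.222500, 2.255000]
Iteration 6:
  c_6 = (2.222500 + 2.255000)/2 = 2.238750
  f(c_6) = f(2.238750) = 0.012002
  f(a) × f(c) < 0, new interval: [2.222500, 2.238750]
Iteration 7:
  c_7 = (2.222500 + 2.238750)/2 = 2.230625
  f(c_7) = f(2.230625) = -0.024312
  f(a) × f(c) ≥ 0, new interval: [2.230625, 2.238750]

After 7 iteration(s), the approximation is c_7 = 2.230625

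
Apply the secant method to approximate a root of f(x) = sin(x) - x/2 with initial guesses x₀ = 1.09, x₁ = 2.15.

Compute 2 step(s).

f(x) = sin(x) - x/2
x₀ = 1.09, x₁ = 2.15

Secant formula: x_{n+1} = x_n - f(x_n)(x_n - x_{n-1})/(f(x_n) - f(x_{n-1}))

Iteration 1:
  f(1.090000) = 0.341627
  f(2.150000) = -0.238101
  x_2 = 2.150000 - (-0.238101)×(2.150000 - 1.090000)/(-0.238101 - 0.341627)
       = 1.714645
Iteration 2:
  f(2.150000) = -0.238101
  f(1.714645) = 0.132349
  x_3 = 1.714645 - 0.132349×(1.714645 - 2.150000)/(0.132349 - (-0.238101))
       = 1.870182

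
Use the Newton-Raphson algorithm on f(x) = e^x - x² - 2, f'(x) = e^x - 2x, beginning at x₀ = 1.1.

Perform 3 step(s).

f(x) = e^x - x² - 2
f'(x) = e^x - 2x
x₀ = 1.1

Newton-Raphson formula: x_{n+1} = x_n - f(x_n)/f'(x_n)

Iteration 1:
  f(1.100000) = -0.205834
  f'(1.100000) = 0.804166
  x_1 = 1.100000 - (-0.205834)/0.804166 = 1.355960
Iteration 2:
  f(1.355960) = 0.041856
  f'(1.355960) = 1.168564
  x_2 = 1.355960 - 0.041856/1.168564 = 1.320141
Iteration 3:
  f(1.320141) = 0.001177
  f'(1.320141) = 1.103667
  x_3 = 1.320141 - 0.001177/1.103667 = 1.319075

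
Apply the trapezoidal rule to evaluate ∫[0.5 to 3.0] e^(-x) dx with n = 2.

f(x) = e^(-x)
a = 0.5, b = 3.0, n = 2
h = (b - a)/n = 1.250000

Trapezoidal rule: (h/2)[f(x₀) + 2f(x₁) + 2f(x₂) + ... + f(xₙ)]

x_0 = 0.5000, f(x_0) = 0.606531, coefficient = 1
x_1 = 1.7500, f(x_1) = 0.173774, coefficient = 2
x_2 = 3.0000, f(x_2) = 0.049787, coefficient = 1

I ≈ (1.250000/2) × 1.003866 = 0.627416
Exact value: 0.556744
Error: 0.070672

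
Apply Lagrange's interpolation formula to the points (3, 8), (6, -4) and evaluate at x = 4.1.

Lagrange interpolation formula:
P(x) = Σ yᵢ × Lᵢ(x)
where Lᵢ(x) = Π_{j≠i} (x - xⱼ)/(xᵢ - xⱼ)

L_0(4.1) = (4.1 - 6)/(3 - 6) = 0.633333
L_1(4.1) = (4.1 - 3)/(6 - 3) = 0.366667

P(4.1) = 8×L_0(4.1) + (-4)×L_1(4.1)
P(4.1) = 3.600000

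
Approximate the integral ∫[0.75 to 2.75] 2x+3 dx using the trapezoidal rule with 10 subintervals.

f(x) = 2x+3
a = 0.75, b = 2.75, n = 10
h = (b - a)/n = 0.200000

Trapezoidal rule: (h/2)[f(x₀) + 2f(x₁) + 2f(x₂) + ... + f(xₙ)]

x_0 = 0.7500, f(x_0) = 4.500000, coefficient = 1
x_1 = 0.9500, f(x_1) = 4.900000, coefficient = 2
x_2 = 1.1500, f(x_2) = 5.300000, coefficient = 2
x_3 = 1.3500, f(x_3) = 5.700000, coefficient = 2
x_4 = 1.5500, f(x_4) = 6.100000, coefficient = 2
x_5 = 1.7500, f(x_5) = 6.500000, coefficient = 2
x_6 = 1.9500, f(x_6) = 6.900000, coefficient = 2
x_7 = 2.1500, f(x_7) = 7.300000, coefficient = 2
x_8 = 2.3500, f(x_8) = 7.700000, coefficient = 2
x_9 = 2.5500, f(x_9) = 8.100000, coefficient = 2
x_10 = 2.7500, f(x_10) = 8.500000, coefficient = 1

I ≈ (0.200000/2) × 130.000000 = 13.000000
Exact value: 13.000000
Error: 0.000000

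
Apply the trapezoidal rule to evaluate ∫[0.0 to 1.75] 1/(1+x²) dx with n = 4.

f(x) = 1/(1+x²)
a = 0.0, b = 1.75, n = 4
h = (b - a)/n = 0.437500

Trapezoidal rule: (h/2)[f(x₀) + 2f(x₁) + 2f(x₂) + ... + f(xₙ)]

x_0 = 0.0000, f(x_0) = 1.000000, coefficient = 1
x_1 = 0.4375, f(x_1) = 0.839344, coefficient = 2
x_2 = 0.8750, f(x_2) = 0.566372, coefficient = 2
x_3 = 1.3125, f(x_3) = 0.367288, coefficient = 2
x_4 = 1.7500, f(x_4) = 0.246154, coefficient = 1

I ≈ (0.437500/2) × 4.792162 = 1.048286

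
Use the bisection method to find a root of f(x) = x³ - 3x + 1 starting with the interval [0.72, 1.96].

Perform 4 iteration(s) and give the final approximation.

f(x) = x³ - 3x + 1
Initial interval: [0.72, 1.96]

Iteration 1:
  c_1 = (0.720000 + 1.960000)/2 = 1.340000
  f(c_1) = f(1.340000) = -0.613896
  f(a) × f(c) ≥ 0, new interval: [1.340000, 1.960000]
Iteration 2:
  c_2 = (1.340000 + 1.960000)/2 = 1.650000
  f(c_2) = f(1.650000) = 0.542125
  f(a) × f(c) < 0, new interval: [1.340000, 1.650000]
Iteration 3:
  c_3 = (1.340000 + 1.650000)/2 = 1.495000
  f(c_3) = f(1.495000) = -0.143638
  f(a) × f(c) ≥ 0, new interval: [1.495000, 1.650000]
Iteration 4:
  c_4 = (1.495000 + 1.650000)/2 = 1.572500
  f(c_4) = f(1.572500) = 0.170909
  f(a) × f(c) < 0, new interval: [1.495000, 1.572500]

After 4 iteration(s), the approximation is c_4 = 1.572500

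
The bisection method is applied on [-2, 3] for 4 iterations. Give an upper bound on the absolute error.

Bisection error bound: |error| ≤ (b-a)/2^n
|error| ≤ (3 - (-2))/2^4 = 5/2^4
|error| ≤ 0.3125000000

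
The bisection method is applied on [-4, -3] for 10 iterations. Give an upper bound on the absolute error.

Bisection error bound: |error| ≤ (b-a)/2^n
|error| ≤ (-3 - (-4))/2^10 = 1/2^10
|error| ≤ 0.0009765625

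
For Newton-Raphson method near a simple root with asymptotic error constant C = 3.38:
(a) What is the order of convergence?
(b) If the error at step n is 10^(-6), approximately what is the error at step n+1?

(a) Newton-Raphson has quadratic (order 2) convergence near simple roots.
    This means |e_{n+1}| ≈ C|e_n|².

(b) With |e_n| = 10^(-6) and C = 3.38:
    |e_{n+1}| ≈ 3.38 × (10^(-6))² = 3.38 × 10^(-12)

(a) 2 (quadratic); (b) |e_{n+1}| ≈ 3.380e-12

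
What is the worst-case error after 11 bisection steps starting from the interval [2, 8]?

Bisection error bound: |error| ≤ (b-a)/2^n
|error| ≤ (8 - 2)/2^11 = 6/2^11
|error| ≤ 0.0029296875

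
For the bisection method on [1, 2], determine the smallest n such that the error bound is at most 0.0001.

We need (b-a)/2^n ≤ 0.0001
(2 - 1)/2^n ≤ 0.0001
1/2^n ≤ 0.0001
2^n ≥ 10000
n ≥ log₂(10000) = 13.29
n ≥ 14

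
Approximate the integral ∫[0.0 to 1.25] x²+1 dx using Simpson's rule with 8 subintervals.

f(x) = x²+1
a = 0.0, b = 1.25, n = 8
h = (b - a)/n = 0.156250

Simpson's rule: (h/3)[f(x₀) + 4f(x₁) + 2f(x₂) + ... + f(xₙ)]

x_0 = 0.0000, f(x_0) = 1.000000, coefficient = 1
x_1 = 0.1562, f(x_1) = 1.024414, coefficient = 4
x_2 = 0.3125, f(x_2) = 1.097656, coefficient = 2
x_3 = 0.4688, f(x_3) = 1.219727, coefficient = 4
x_4 = 0.6250, f(x_4) = 1.390625, coefficient = 2
x_5 = 0.7812, f(x_5) = 1.610352, coefficient = 4
x_6 = 0.9375, f(x_6) = 1.878906, coefficient = 2
x_7 = 1.0938, f(x_7) = 2.196289, coefficient = 4
x_8 = 1.2500, f(x_8) = 2.562500, coefficient = 1

I ≈ (0.156250/3) × 36.500000 = 1.901042
Exact value: 1.901042
Error: 0.000000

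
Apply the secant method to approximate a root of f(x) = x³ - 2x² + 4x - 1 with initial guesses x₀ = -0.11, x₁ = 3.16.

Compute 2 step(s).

f(x) = x³ - 2x² + 4x - 1
x₀ = -0.11, x₁ = 3.16

Secant formula: x_{n+1} = x_n - f(x_n)(x_n - x_{n-1})/(f(x_n) - f(x_{n-1}))

Iteration 1:
  f(-0.110000) = -1.465531
  f(3.160000) = 23.223296
  x_2 = 3.160000 - 23.223296×(3.160000 - (-0.110000))/(23.223296 - (-1.465531))
       = 0.084107
Iteration 2:
  f(3.160000) = 23.223296
  f(0.084107) = -0.677123
  x_3 = 0.084107 - (-0.677123)×(0.084107 - 3.160000)/(-0.677123 - 23.223296)
       = 0.171251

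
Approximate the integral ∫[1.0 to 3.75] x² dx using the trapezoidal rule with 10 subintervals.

f(x) = x²
a = 1.0, b = 3.75, n = 10
h = (b - a)/n = 0.275000

Trapezoidal rule: (h/2)[f(x₀) + 2f(x₁) + 2f(x₂) + ... + f(xₙ)]

x_0 = 1.0000, f(x_0) = 1.000000, coefficient = 1
x_1 = 1.2750, f(x_1) = 1.625625, coefficient = 2
x_2 = 1.5500, f(x_2) = 2.402500, coefficient = 2
x_3 = 1.8250, f(x_3) = 3.330625, coefficient = 2
x_4 = 2.1000, f(x_4) = 4.410000, coefficient = 2
x_5 = 2.3750, f(x_5) = 5.640625, coefficient = 2
x_6 = 2.6500, f(x_6) = 7.022500, coefficient = 2
x_7 = 2.9250, f(x_7) = 8.555625, coefficient = 2
x_8 = 3.2000, f(x_8) = 10.240000, coefficient = 2
x_9 = 3.4750, f(x_9) = 12.075625, coefficient = 2
x_10 = 3.7500, f(x_10) = 14.062500, coefficient = 1

I ≈ (0.275000/2) × 125.668750 = 17.279453
Exact value: 17.244792
Error: 0.034661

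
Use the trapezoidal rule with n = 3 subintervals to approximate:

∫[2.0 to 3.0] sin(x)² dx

f(x) = sin(x)²
a = 2.0, b = 3.0, n = 3
h = (b - a)/n = 0.333333

Trapezoidal rule: (h/2)[f(x₀) + 2f(x₁) + 2f(x₂) + ... + f(xₙ)]

x_0 = 2.0000, f(x_0) = 0.826822, coefficient = 1
x_1 = 2.3333, f(x_1) = 0.522853, coefficient = 2
x_2 = 2.6667, f(x_2) = 0.209098, coefficient = 2
x_3 = 3.0000, f(x_3) = 0.019915, coefficient = 1

I ≈ (0.333333/2) × 2.310640 = 0.385107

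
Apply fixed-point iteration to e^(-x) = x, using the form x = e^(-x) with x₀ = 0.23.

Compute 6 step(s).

Equation: e^(-x) = x
Fixed-point form: x = e^(-x)
x₀ = 0.23

x_1 = g(0.230000) = 0.794534
x_2 = g(0.794534) = 0.451792
x_3 = g(0.451792) = 0.636487
x_4 = g(0.636487) = 0.529148
x_5 = g(0.529148) = 0.589107
x_6 = g(0.589107) = 0.554823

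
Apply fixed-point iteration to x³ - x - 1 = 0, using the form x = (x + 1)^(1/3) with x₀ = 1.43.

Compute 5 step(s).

Equation: x³ - x - 1 = 0
Fixed-point form: x = (x + 1)^(1/3)
x₀ = 1.43

x_1 = g(1.430000) = 1.344421
x_2 = g(1.344421) = 1.328450
x_3 = g(1.328450) = 1.325426
x_4 = g(1.325426) = 1.324853
x_5 = g(1.324853) = 1.324744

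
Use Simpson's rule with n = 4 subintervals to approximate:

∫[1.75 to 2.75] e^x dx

f(x) = e^x
a = 1.75, b = 2.75, n = 4
h = (b - a)/n = 0.250000

Simpson's rule: (h/3)[f(x₀) + 4f(x₁) + 2f(x₂) + ... + f(xₙ)]

x_0 = 1.7500, f(x_0) = 5.754603, coefficient = 1
x_1 = 2.0000, f(x_1) = 7.389056, coefficient = 4
x_2 = 2.2500, f(x_2) = 9.487736, coefficient = 2
x_3 = 2.5000, f(x_3) = 12.182494, coefficient = 4
x_4 = 2.7500, f(x_4) = 15.642632, coefficient = 1

I ≈ (0.250000/3) × 118.658906 = 9.888242
Exact value: 9.888029
Error: 0.000213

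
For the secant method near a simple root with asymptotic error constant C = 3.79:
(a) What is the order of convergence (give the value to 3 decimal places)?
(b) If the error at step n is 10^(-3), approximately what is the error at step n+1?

(a) Secant method has superlinear convergence with order φ = (1+√5)/2 ≈ 1.618.
    This means |e_{n+1}| ≈ C|e_n|^1.618.

(b) With |e_n| = 10^(-3) and C = 3.79:
    |e_{n+1}| ≈ 3.79 × (10^(-3))^1.618 = 3.79 × 10^(-4.85)

(a) ≈ 1.618 (golden ratio); (b) |e_{n+1}| ≈ 5.303e-05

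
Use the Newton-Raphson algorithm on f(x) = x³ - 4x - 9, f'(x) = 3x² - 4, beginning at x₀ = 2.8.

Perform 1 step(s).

f(x) = x³ - 4x - 9
f'(x) = 3x² - 4
x₀ = 2.8

Newton-Raphson formula: x_{n+1} = x_n - f(x_n)/f'(x_n)

Iteration 1:
  f(2.800000) = 1.752000
  f'(2.800000) = 19.520000
  x_1 = 2.800000 - 1.752000/19.520000 = 2.710246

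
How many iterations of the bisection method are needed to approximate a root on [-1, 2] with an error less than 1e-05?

We need (b-a)/2^n ≤ 1e-05
(2 - (-1))/2^n ≤ 1e-05
3/2^n ≤ 1e-05
2^n ≥ 300000
n ≥ log₂(300000) = 18.19
n ≥ 19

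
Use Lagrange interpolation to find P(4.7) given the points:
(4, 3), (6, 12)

Lagrange interpolation formula:
P(x) = Σ yᵢ × Lᵢ(x)
where Lᵢ(x) = Π_{j≠i} (x - xⱼ)/(xᵢ - xⱼ)

L_0(4.7) = (4.7 - 6)/(4 - 6) = 0.650000
L_1(4.7) = (4.7 - 4)/(6 - 4) = 0.350000

P(4.7) = 3×L_0(4.7) + 12×L_1(4.7)
P(4.7) = 6.150000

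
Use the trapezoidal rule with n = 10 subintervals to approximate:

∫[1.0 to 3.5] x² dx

f(x) = x²
a = 1.0, b = 3.5, n = 10
h = (b - a)/n = 0.250000

Trapezoidal rule: (h/2)[f(x₀) + 2f(x₁) + 2f(x₂) + ... + f(xₙ)]

x_0 = 1.0000, f(x_0) = 1.000000, coefficient = 1
x_1 = 1.2500, f(x_1) = 1.562500, coefficient = 2
x_2 = 1.5000, f(x_2) = 2.250000, coefficient = 2
x_3 = 1.7500, f(x_3) = 3.062500, coefficient = 2
x_4 = 2.0000, f(x_4) = 4.000000, coefficient = 2
x_5 = 2.2500, f(x_5) = 5.062500, coefficient = 2
x_6 = 2.5000, f(x_6) = 6.250000, coefficient = 2
x_7 = 2.7500, f(x_7) = 7.562500, coefficient = 2
x_8 = 3.0000, f(x_8) = 9.000000, coefficient = 2
x_9 = 3.2500, f(x_9) = 10.562500, coefficient = 2
x_10 = 3.5000, f(x_10) = 12.250000, coefficient = 1

I ≈ (0.250000/2) × 111.875000 = 13.984375
Exact value: 13.958333
Error: 0.026042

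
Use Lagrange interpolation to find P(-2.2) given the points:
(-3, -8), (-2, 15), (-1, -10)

Lagrange interpolation formula:
P(x) = Σ yᵢ × Lᵢ(x)
where Lᵢ(x) = Π_{j≠i} (x - xⱼ)/(xᵢ - xⱼ)

L_0(-2.2) = (-2.2 - (-2))/(-3 - (-2)) × (-2.2 - (-1))/(-3 - (-1)) = 0.120000
L_1(-2.2) = (-2.2 - (-3))/(-2 - (-3)) × (-2.2 - (-1))/(-2 - (-1)) = 0.960000
L_2(-2.2) = (-2.2 - (-3))/(-1 - (-3)) × (-2.2 - (-2))/(-1 - (-2)) = -0.080000

P(-2.2) = (-8)×L_0(-2.2) + 15×L_1(-2.2) + (-10)×L_2(-2.2)
P(-2.2) = 14.240000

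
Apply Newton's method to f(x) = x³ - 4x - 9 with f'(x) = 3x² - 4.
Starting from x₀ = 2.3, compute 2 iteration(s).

f(x) = x³ - 4x - 9
f'(x) = 3x² - 4
x₀ = 2.3

Newton-Raphson formula: x_{n+1} = x_n - f(x_n)/f'(x_n)

Iteration 1:
  f(2.300000) = -6.033000
  f'(2.300000) = 11.870000
  x_1 = 2.300000 - (-6.033000)/11.870000 = 2.808256
Iteration 2:
  f(2.808256) = 1.913732
  f'(2.808256) = 19.658907
  x_2 = 2.808256 - 1.913732/19.658907 = 2.710909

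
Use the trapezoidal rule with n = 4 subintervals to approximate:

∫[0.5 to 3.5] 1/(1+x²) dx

f(x) = 1/(1+x²)
a = 0.5, b = 3.5, n = 4
h = (b - a)/n = 0.750000

Trapezoidal rule: (h/2)[f(x₀) + 2f(x₁) + 2f(x₂) + ... + f(xₙ)]

x_0 = 0.5000, f(x_0) = 0.800000, coefficient = 1
x_1 = 1.2500, f(x_1) = 0.390244, coefficient = 2
x_2 = 2.0000, f(x_2) = 0.200000, coefficient = 2
x_3 = 2.7500, f(x_3) = 0.116788, coefficient = 2
x_4 = 3.5000, f(x_4) = 0.075472, coefficient = 1

I ≈ (0.750000/2) × 2.289536 = 0.858576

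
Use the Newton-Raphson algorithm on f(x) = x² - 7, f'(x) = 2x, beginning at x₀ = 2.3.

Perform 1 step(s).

f(x) = x² - 7
f'(x) = 2x
x₀ = 2.3

Newton-Raphson formula: x_{n+1} = x_n - f(x_n)/f'(x_n)

Iteration 1:
  f(2.300000) = -1.710000
  f'(2.300000) = 4.600000
  x_1 = 2.300000 - (-1.710000)/4.600000 = 2.671739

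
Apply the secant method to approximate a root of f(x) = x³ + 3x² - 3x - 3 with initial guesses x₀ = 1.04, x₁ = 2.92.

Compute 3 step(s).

f(x) = x³ + 3x² - 3x - 3
x₀ = 1.04, x₁ = 2.92

Secant formula: x_{n+1} = x_n - f(x_n)(x_n - x_{n-1})/(f(x_n) - f(x_{n-1}))

Iteration 1:
  f(1.040000) = -1.750336
  f(2.920000) = 38.716288
  x_2 = 2.920000 - 38.716288×(2.920000 - 1.040000)/(38.716288 - (-1.750336))
       = 1.121317
Iteration 2:
  f(2.920000) = 38.716288
  f(1.121317) = -1.182004
  x_3 = 1.121317 - (-1.182004)×(1.121317 - 2.920000)/(-1.182004 - 38.716288)
       = 1.174604
Iteration 3:
  f(1.121317) = -1.182004
  f(1.174604) = -0.764134
  x_4 = 1.174604 - (-0.764134)×(1.174604 - 1.121317)/(-0.764134 - (-1.182004))
       = 1.272046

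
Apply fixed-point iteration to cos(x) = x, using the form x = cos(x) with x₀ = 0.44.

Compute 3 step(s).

Equation: cos(x) = x
Fixed-point form: x = cos(x)
x₀ = 0.44

x_1 = g(0.440000) = 0.904752
x_2 = g(0.904752) = 0.617881
x_3 = g(0.617881) = 0.815108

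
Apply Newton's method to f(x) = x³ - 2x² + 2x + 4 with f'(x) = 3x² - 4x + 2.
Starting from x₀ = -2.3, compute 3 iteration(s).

f(x) = x³ - 2x² + 2x + 4
f'(x) = 3x² - 4x + 2
x₀ = -2.3

Newton-Raphson formula: x_{n+1} = x_n - f(x_n)/f'(x_n)

Iteration 1:
  f(-2.300000) = -23.347000
  f'(-2.300000) = 27.070000
  x_1 = -2.300000 - (-23.347000)/27.070000 = -1.437532
Iteration 2:
  f(-1.437532) = -5.978722
  f'(-1.437532) = 13.949627
  x_2 = -1.437532 - (-5.978722)/13.949627 = -1.008939
Iteration 3:
  f(-1.008939) = -1.080848
  f'(-1.008939) = 9.089626
  x_3 = -1.008939 - (-1.080848)/9.089626 = -0.890029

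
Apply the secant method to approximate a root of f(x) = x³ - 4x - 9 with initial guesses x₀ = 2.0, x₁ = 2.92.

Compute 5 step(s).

f(x) = x³ - 4x - 9
x₀ = 2.0, x₁ = 2.92

Secant formula: x_{n+1} = x_n - f(x_n)(x_n - x_{n-1})/(f(x_n) - f(x_{n-1}))

Iteration 1:
  f(2.000000) = -9.000000
  f(2.920000) = 4.217088
  x_2 = 2.920000 - 4.217088×(2.920000 - 2.000000)/(4.217088 - (-9.000000))
       = 2.626462
Iteration 2:
  f(2.920000) = 4.217088
  f(2.626462) = -1.387723
  x_3 = 2.626462 - (-1.387723)×(2.626462 - 2.920000)/(-1.387723 - 4.217088)
       = 2.699140
Iteration 3:
  f(2.626462) = -1.387723
  f(2.699140) = -0.132356
  x_4 = 2.699140 - (-0.132356)×(2.699140 - 2.626462)/(-0.132356 - (-1.387723))
       = 2.706803
Iteration 4:
  f(2.699140) = -0.132356
  f(2.706803) = 0.004945
  x_5 = 2.706803 - 0.004945×(2.706803 - 2.699140)/(0.004945 - (-0.132356))
       = 2.706527
Iteration 5:
  f(2.706803) = 0.004945
  f(2.706527) = -0.000017
  x_6 = 2.706527 - (-0.000017)×(2.706527 - 2.706803)/(-0.000017 - 0.004945)
       = 2.706528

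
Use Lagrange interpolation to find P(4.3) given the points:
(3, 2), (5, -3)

Lagrange interpolation formula:
P(x) = Σ yᵢ × Lᵢ(x)
where Lᵢ(x) = Π_{j≠i} (x - xⱼ)/(xᵢ - xⱼ)

L_0(4.3) = (4.3 - 5)/(3 - 5) = 0.350000
L_1(4.3) = (4.3 - 3)/(5 - 3) = 0.650000

P(4.3) = 2×L_0(4.3) + (-3)×L_1(4.3)
P(4.3) = -1.250000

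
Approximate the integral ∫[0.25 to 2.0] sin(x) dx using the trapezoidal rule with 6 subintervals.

f(x) = sin(x)
a = 0.25, b = 2.0, n = 6
h = (b - a)/n = 0.291667

Trapezoidal rule: (h/2)[f(x₀) + 2f(x₁) + 2f(x₂) + ... + f(xₙ)]

x_0 = 0.2500, f(x_0) = 0.247404, coefficient = 1
x_1 = 0.5417, f(x_1) = 0.515565, coefficient = 2
x_2 = 0.8333, f(x_2) = 0.740177, coefficient = 2
x_3 = 1.1250, f(x_3) = 0.902268, coefficient = 2
x_4 = 1.4167, f(x_4) = 0.988146, coefficient = 2
x_5 = 1.7083, f(x_5) = 0.990557, coefficient = 2
x_6 = 2.0000, f(x_6) = 0.909297, coefficient = 1

I ≈ (0.291667/2) × 9.430124 = 1.375226
Exact value: 1.385059
Error: 0.009833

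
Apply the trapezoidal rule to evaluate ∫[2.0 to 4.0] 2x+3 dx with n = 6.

f(x) = 2x+3
a = 2.0, b = 4.0, n = 6
h = (b - a)/n = 0.333333

Trapezoidal rule: (h/2)[f(x₀) + 2f(x₁) + 2f(x₂) + ... + f(xₙ)]

x_0 = 2.0000, f(x_0) = 7.000000, coefficient = 1
x_1 = 2.3333, f(x_1) = 7.666667, coefficient = 2
x_2 = 2.6667, f(x_2) = 8.333333, coefficient = 2
x_3 = 3.0000, f(x_3) = 9.000000, coefficient = 2
x_4 = 3.3333, f(x_4) = 9.666667, coefficient = 2
x_5 = 3.6667, f(x_5) = 10.333333, coefficient = 2
x_6 = 4.0000, f(x_6) = 11.000000, coefficient = 1

I ≈ (0.333333/2) × 108.000000 = 18.000000
Exact value: 18.000000
Error: 0.000000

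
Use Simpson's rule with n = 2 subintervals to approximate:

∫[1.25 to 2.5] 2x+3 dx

f(x) = 2x+3
a = 1.25, b = 2.5, n = 2
h = (b - a)/n = 0.625000

Simpson's rule: (h/3)[f(x₀) + 4f(x₁) + 2f(x₂) + ... + f(xₙ)]

x_0 = 1.2500, f(x_0) = 5.500000, coefficient = 1
x_1 = 1.8750, f(x_1) = 6.750000, coefficient = 4
x_2 = 2.5000, f(x_2) = 8.000000, coefficient = 1

I ≈ (0.625000/3) × 40.500000 = 8.437500
Exact value: 8.437500
Error: 0.000000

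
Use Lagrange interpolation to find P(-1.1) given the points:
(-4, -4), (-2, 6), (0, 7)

Lagrange interpolation formula:
P(x) = Σ yᵢ × Lᵢ(x)
where Lᵢ(x) = Π_{j≠i} (x - xⱼ)/(xᵢ - xⱼ)

L_0(-1.1) = (-1.1 - (-2))/(-4 - (-2)) × (-1.1 - 0)/(-4 - 0) = -0.123750
L_1(-1.1) = (-1.1 - (-4))/(-2 - (-4)) × (-1.1 - 0)/(-2 - 0) = 0.797500
L_2(-1.1) = (-1.1 - (-4))/(0 - (-4)) × (-1.1 - (-2))/(0 - (-2)) = 0.326250

P(-1.1) = (-4)×L_0(-1.1) + 6×L_1(-1.1) + 7×L_2(-1.1)
P(-1.1) = 7.563750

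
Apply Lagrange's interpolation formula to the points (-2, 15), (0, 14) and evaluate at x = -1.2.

Lagrange interpolation formula:
P(x) = Σ yᵢ × Lᵢ(x)
where Lᵢ(x) = Π_{j≠i} (x - xⱼ)/(xᵢ - xⱼ)

L_0(-1.2) = (-1.2 - 0)/(-2 - 0) = 0.600000
L_1(-1.2) = (-1.2 - (-2))/(0 - (-2)) = 0.400000

P(-1.2) = 15×L_0(-1.2) + 14×L_1(-1.2)
P(-1.2) = 14.600000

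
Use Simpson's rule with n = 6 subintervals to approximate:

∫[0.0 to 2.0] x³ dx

f(x) = x³
a = 0.0, b = 2.0, n = 6
h = (b - a)/n = 0.333333

Simpson's rule: (h/3)[f(x₀) + 4f(x₁) + 2f(x₂) + ... + f(xₙ)]

x_0 = 0.0000, f(x_0) = 0.000000, coefficient = 1
x_1 = 0.3333, f(x_1) = 0.037037, coefficient = 4
x_2 = 0.6667, f(x_2) = 0.296296, coefficient = 2
x_3 = 1.0000, f(x_3) = 1.000000, coefficient = 4
x_4 = 1.3333, f(x_4) = 2.370370, coefficient = 2
x_5 = 1.6667, f(x_5) = 4.629630, coefficient = 4
x_6 = 2.0000, f(x_6) = 8.000000, coefficient = 1

I ≈ (0.333333/3) × 36.000000 = 4.000000
Exact value: 4.000000
Error: 0.000000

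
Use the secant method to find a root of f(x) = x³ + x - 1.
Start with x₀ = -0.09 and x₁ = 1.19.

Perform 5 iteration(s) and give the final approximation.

f(x) = x³ + x - 1
x₀ = -0.09, x₁ = 1.19

Secant formula: x_{n+1} = x_n - f(x_n)(x_n - x_{n-1})/(f(x_n) - f(x_{n-1}))

Iteration 1:
  f(-0.090000) = -1.090729
  f(1.190000) = 1.875159
  x_2 = 1.190000 - 1.875159×(1.190000 - (-0.090000))/(1.875159 - (-1.090729))
       = 0.380730
Iteration 2:
  f(1.190000) = 1.875159
  f(0.380730) = -0.564081
  x_3 = 0.380730 - (-0.564081)×(0.380730 - 1.190000)/(-0.564081 - 1.875159)
       = 0.567876
Iteration 3:
  f(0.380730) = -0.564081
  f(0.567876) = -0.248993
  x_4 = 0.567876 - (-0.248993)×(0.567876 - 0.380730)/(-0.248993 - (-0.564081))
       = 0.715765
Iteration 4:
  f(0.567876) = -0.248993
  f(0.715765) = 0.082467
  x_5 = 0.715765 - 0.082467×(0.715765 - 0.567876)/(0.082467 - (-0.248993))
       = 0.678971
Iteration 5:
  f(0.715765) = 0.082467
  f(0.678971) = -0.008023
  x_6 = 0.678971 - (-0.008023)×(0.678971 - 0.715765)/(-0.008023 - 0.082467)
       = 0.682233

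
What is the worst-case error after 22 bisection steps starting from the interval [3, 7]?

Bisection error bound: |error| ≤ (b-a)/2^n
|error| ≤ (7 - 3)/2^22 = 4/2^22
|error| ≤ 0.0000009537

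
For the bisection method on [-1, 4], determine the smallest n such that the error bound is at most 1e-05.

We need (b-a)/2^n ≤ 1e-05
(4 - (-1))/2^n ≤ 1e-05
5/2^n ≤ 1e-05
2^n ≥ 500000
n ≥ log₂(500000) = 18.93
n ≥ 19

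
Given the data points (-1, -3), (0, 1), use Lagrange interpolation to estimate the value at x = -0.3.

Lagrange interpolation formula:
P(x) = Σ yᵢ × Lᵢ(x)
where Lᵢ(x) = Π_{j≠i} (x - xⱼ)/(xᵢ - xⱼ)

L_0(-0.3) = (-0.3 - 0)/(-1 - 0) = 0.300000
L_1(-0.3) = (-0.3 - (-1))/(0 - (-1)) = 0.700000

P(-0.3) = (-3)×L_0(-0.3) + 1×L_1(-0.3)
P(-0.3) = -0.200000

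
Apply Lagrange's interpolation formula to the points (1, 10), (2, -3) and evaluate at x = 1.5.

Lagrange interpolation formula:
P(x) = Σ yᵢ × Lᵢ(x)
where Lᵢ(x) = Π_{j≠i} (x - xⱼ)/(xᵢ - xⱼ)

L_0(1.5) = (1.5 - 2)/(1 - 2) = 0.500000
L_1(1.5) = (1.5 - 1)/(2 - 1) = 0.500000

P(1.5) = 10×L_0(1.5) + (-3)×L_1(1.5)
P(1.5) = 3.500000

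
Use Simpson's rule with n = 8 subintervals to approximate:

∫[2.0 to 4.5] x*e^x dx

f(x) = x*e^x
a = 2.0, b = 4.5, n = 8
h = (b - a)/n = 0.312500

Simpson's rule: (h/3)[f(x₀) + 4f(x₁) + 2f(x₂) + ... + f(xₙ)]

x_0 = 2.0000, f(x_0) = 14.778112, coefficient = 1
x_1 = 2.3125, f(x_1) = 23.355423, coefficient = 4
x_2 = 2.6250, f(x_2) = 36.237007, coefficient = 2
x_3 = 2.9375, f(x_3) = 55.426559, coefficient = 4
x_4 = 3.2500, f(x_4) = 83.818605, coefficient = 2
x_5 = 3.5625, f(x_5) = 125.582454, coefficient = 4
x_6 = 3.8750, f(x_6) = 186.707956, coefficient = 2
x_7 = 4.1875, f(x_7) = 275.780124, coefficient = 4
x_8 = 4.5000, f(x_8) = 405.077091, coefficient = 1

I ≈ (0.312500/3) × 2953.960577 = 307.704227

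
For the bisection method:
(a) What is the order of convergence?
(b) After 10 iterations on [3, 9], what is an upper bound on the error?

(a) Bisection has linear (order 1) convergence; the error is halved each step.

(b) Error bound = (b-a)/2^n = (9 - 3)/2^{10}
    = 6/2^{10}

(a) 1 (linear); (b) error ≤ 5.86e-03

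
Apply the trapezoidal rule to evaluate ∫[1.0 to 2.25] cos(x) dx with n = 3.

f(x) = cos(x)
a = 1.0, b = 2.25, n = 3
h = (b - a)/n = 0.416667

Trapezoidal rule: (h/2)[f(x₀) + 2f(x₁) + 2f(x₂) + ... + f(xₙ)]

x_0 = 1.0000, f(x_0) = 0.540302, coefficient = 1
x_1 = 1.4167, f(x_1) = 0.153520, coefficient = 2
x_2 = 1.8333, f(x_2) = -0.259531, coefficient = 2
x_3 = 2.2500, f(x_3) = -0.628174, coefficient = 1

I ≈ (0.416667/2) × -0.299894 = -0.062478
Exact value: -0.063398
Error: 0.000920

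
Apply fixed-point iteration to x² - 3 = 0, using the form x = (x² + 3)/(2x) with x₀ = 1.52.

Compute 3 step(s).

Equation: x² - 3 = 0
Fixed-point form: x = (x² + 3)/(2x)
x₀ = 1.52

x_1 = g(1.520000) = 1.746842
x_2 = g(1.746842) = 1.732113
x_3 = g(1.732113) = 1.732051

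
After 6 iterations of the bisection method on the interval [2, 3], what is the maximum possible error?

Bisection error bound: |error| ≤ (b-a)/2^n
|error| ≤ (3 - 2)/2^6 = 1/2^6
|error| ≤ 0.0156250000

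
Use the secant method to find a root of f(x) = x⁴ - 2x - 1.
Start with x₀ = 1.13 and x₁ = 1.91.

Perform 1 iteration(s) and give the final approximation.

f(x) = x⁴ - 2x - 1
x₀ = 1.13, x₁ = 1.91

Secant formula: x_{n+1} = x_n - f(x_n)(x_n - x_{n-1})/(f(x_n) - f(x_{n-1}))

Iteration 1:
  f(1.130000) = -1.629526
  f(1.910000) = 8.488634
  x_2 = 1.910000 - 8.488634×(1.910000 - 1.130000)/(8.488634 - (-1.629526))
       = 1.255619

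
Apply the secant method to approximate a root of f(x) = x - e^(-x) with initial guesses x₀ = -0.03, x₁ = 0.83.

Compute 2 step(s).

f(x) = x - e^(-x)
x₀ = -0.03, x₁ = 0.83

Secant formula: x_{n+1} = x_n - f(x_n)(x_n - x_{n-1})/(f(x_n) - f(x_{n-1}))

Iteration 1:
  f(-0.030000) = -1.060455
  f(0.830000) = 0.393951
  x_2 = 0.830000 - 0.393951×(0.830000 - (-0.030000))/(0.393951 - (-1.060455))
       = 0.597054
Iteration 2:
  f(0.830000) = 0.393951
  f(0.597054) = 0.046623
  x_3 = 0.597054 - 0.046623×(0.597054 - 0.830000)/(0.046623 - 0.393951)
       = 0.565785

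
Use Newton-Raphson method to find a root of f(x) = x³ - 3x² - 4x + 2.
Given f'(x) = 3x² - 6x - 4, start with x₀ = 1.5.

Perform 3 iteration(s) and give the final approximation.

f(x) = x³ - 3x² - 4x + 2
f'(x) = 3x² - 6x - 4
x₀ = 1.5

Newton-Raphson formula: x_{n+1} = x_n - f(x_n)/f'(x_n)

Iteration 1:
  f(1.500000) = -7.375000
  f'(1.500000) = -6.250000
  x_1 = 1.500000 - (-7.375000)/(-6.250000) = 0.320000
Iteration 2:
  f(0.320000) = 0.445568
  f'(0.320000) = -5.612800
  x_2 = 0.320000 - 0.445568/(-5.612800) = 0.399384
Iteration 3:
  f(0.399384) = -0.012356
  f'(0.399384) = -5.917782
  x_3 = 0.399384 - (-0.012356)/(-5.917782) = 0.397296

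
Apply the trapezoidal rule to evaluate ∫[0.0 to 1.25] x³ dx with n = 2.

f(x) = x³
a = 0.0, b = 1.25, n = 2
h = (b - a)/n = 0.625000

Trapezoidal rule: (h/2)[f(x₀) + 2f(x₁) + 2f(x₂) + ... + f(xₙ)]

x_0 = 0.0000, f(x_0) = 0.000000, coefficient = 1
x_1 = 0.6250, f(x_1) = 0.244141, coefficient = 2
x_2 = 1.2500, f(x_2) = 1.953125, coefficient = 1

I ≈ (0.625000/2) × 2.441406 = 0.762939
Exact value: 0.610352
Error: 0.152588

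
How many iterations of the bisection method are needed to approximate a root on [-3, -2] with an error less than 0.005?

We need (b-a)/2^n ≤ 0.005
(-2 - (-3))/2^n ≤ 0.005
1/2^n ≤ 0.005
2^n ≥ 200
n ≥ log₂(200) = 7.64
n ≥ 8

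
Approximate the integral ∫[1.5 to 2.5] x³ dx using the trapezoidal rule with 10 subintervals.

f(x) = x³
a = 1.5, b = 2.5, n = 10
h = (b - a)/n = 0.100000

Trapezoidal rule: (h/2)[f(x₀) + 2f(x₁) + 2f(x₂) + ... + f(xₙ)]

x_0 = 1.5000, f(x_0) = 3.375000, coefficient = 1
x_1 = 1.6000, f(x_1) = 4.096000, coefficient = 2
x_2 = 1.7000, f(x_2) = 4.913000, coefficient = 2
x_3 = 1.8000, f(x_3) = 5.832000, coefficient = 2
x_4 = 1.9000, f(x_4) = 6.859000, coefficient = 2
x_5 = 2.0000, f(x_5) = 8.000000, coefficient = 2
x_6 = 2.1000, f(x_6) = 9.261000, coefficient = 2
x_7 = 2.2000, f(x_7) = 10.648000, coefficient = 2
x_8 = 2.3000, f(x_8) = 12.167000, coefficient = 2
x_9 = 2.4000, f(x_9) = 13.824000, coefficient = 2
x_10 = 2.5000, f(x_10) = 15.625000, coefficient = 1

I ≈ (0.100000/2) × 170.200000 = 8.510000
Exact value: 8.500000
Error: 0.010000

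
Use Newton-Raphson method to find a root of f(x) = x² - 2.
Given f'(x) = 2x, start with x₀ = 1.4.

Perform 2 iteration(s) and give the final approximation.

f(x) = x² - 2
f'(x) = 2x
x₀ = 1.4

Newton-Raphson formula: x_{n+1} = x_n - f(x_n)/f'(x_n)

Iteration 1:
  f(1.400000) = -0.040000
  f'(1.400000) = 2.800000
  x_1 = 1.400000 - (-0.040000)/2.800000 = 1.414286
Iteration 2:
  f(1.414286) = 0.000204
  f'(1.414286) = 2.828571
  x_2 = 1.414286 - 0.000204/2.828571 = 1.414214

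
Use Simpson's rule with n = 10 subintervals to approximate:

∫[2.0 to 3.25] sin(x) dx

f(x) = sin(x)
a = 2.0, b = 3.25, n = 10
h = (b - a)/n = 0.125000

Simpson's rule: (h/3)[f(x₀) + 4f(x₁) + 2f(x₂) + ... + f(xₙ)]

x_0 = 2.0000, f(x_0) = 0.909297, coefficient = 1
x_1 = 2.1250, f(x_1) = 0.850320, coefficient = 4
x_2 = 2.2500, f(x_2) = 0.778073, coefficient = 2
x_3 = 2.3750, f(x_3) = 0.693685, coefficient = 4
x_4 = 2.5000, f(x_4) = 0.598472, coefficient = 2
x_5 = 2.6250, f(x_5) = 0.493920, coefficient = 4
x_6 = 2.7500, f(x_6) = 0.381661, coefficient = 2
x_7 = 2.8750, f(x_7) = 0.263446, coefficient = 4
x_8 = 3.0000, f(x_8) = 0.141120, coefficient = 2
x_9 = 3.1250, f(x_9) = 0.016592, coefficient = 4
x_10 = 3.2500, f(x_10) = -0.108195, coefficient = 1

I ≈ (0.125000/3) × 13.871607 = 0.577984
Exact value: 0.577983
Error: 0.000001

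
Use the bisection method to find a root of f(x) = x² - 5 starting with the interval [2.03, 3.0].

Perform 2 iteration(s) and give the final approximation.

f(x) = x² - 5
Initial interval: [2.03, 3.0]

Iteration 1:
  c_1 = (2.030000 + 3.000000)/2 = 2.515000
  f(c_1) = f(2.515000) = 1.325225
  f(a) × f(c) < 0, new interval: [2.030000, 2.515000]
Iteration 2:
  c_2 = (2.030000 + 2.515000)/2 = 2.272500
  f(c_2) = f(2.272500) = 0.164256
  f(a) × f(c) < 0, new interval: [2.030000, 2.272500]

After 2 iteration(s), the approximation is c_2 = 2.272500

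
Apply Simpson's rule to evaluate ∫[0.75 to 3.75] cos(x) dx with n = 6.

f(x) = cos(x)
a = 0.75, b = 3.75, n = 6
h = (b - a)/n = 0.500000

Simpson's rule: (h/3)[f(x₀) + 4f(x₁) + 2f(x₂) + ... + f(xₙ)]

x_0 = 0.7500, f(x_0) = 0.731689, coefficient = 1
x_1 = 1.2500, f(x_1) = 0.315322, coefficient = 4
x_2 = 1.7500, f(x_2) = -0.178246, coefficient = 2
x_3 = 2.2500, f(x_3) = -0.628174, coefficient = 4
x_4 = 2.7500, f(x_4) = -0.924302, coefficient = 2
x_5 = 3.2500, f(x_5) = -0.994130, coefficient = 4
x_6 = 3.7500, f(x_6) = -0.820559, coefficient = 1

I ≈ (0.500000/3) × -7.521891 = -1.253649
Exact value: -1.253200
Error: 0.000448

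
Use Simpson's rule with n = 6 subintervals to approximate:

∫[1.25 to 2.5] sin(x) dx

f(x) = sin(x)
a = 1.25, b = 2.5, n = 6
h = (b - a)/n = 0.208333

Simpson's rule: (h/3)[f(x₀) + 4f(x₁) + 2f(x₂) + ... + f(xₙ)]

x_0 = 1.2500, f(x_0) = 0.948985, coefficient = 1
x_1 = 1.4583, f(x_1) = 0.993683, coefficient = 4
x_2 = 1.6667, f(x_2) = 0.995408, coefficient = 2
x_3 = 1.8750, f(x_3) = 0.954086, coefficient = 4
x_4 = 2.0833, f(x_4) = 0.871503, coefficient = 2
x_5 = 2.2917, f(x_5) = 0.751232, coefficient = 4
x_6 = 2.5000, f(x_6) = 0.598472, coefficient = 1

I ≈ (0.208333/3) × 16.077279 = 1.116478
Exact value: 1.116466
Error: 0.000012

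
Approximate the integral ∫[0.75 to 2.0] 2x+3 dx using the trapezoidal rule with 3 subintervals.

f(x) = 2x+3
a = 0.75, b = 2.0, n = 3
h = (b - a)/n = 0.416667

Trapezoidal rule: (h/2)[f(x₀) + 2f(x₁) + 2f(x₂) + ... + f(xₙ)]

x_0 = 0.7500, f(x_0) = 4.500000, coefficient = 1
x_1 = 1.1667, f(x_1) = 5.333333, coefficient = 2
x_2 = 1.5833, f(x_2) = 6.166667, coefficient = 2
x_3 = 2.0000, f(x_3) = 7.000000, coefficient = 1

I ≈ (0.416667/2) × 34.500000 = 7.187500
Exact value: 7.187500
Error: 0.000000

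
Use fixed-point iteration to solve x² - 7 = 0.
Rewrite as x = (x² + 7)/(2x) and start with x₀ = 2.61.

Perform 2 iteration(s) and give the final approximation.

Equation: x² - 7 = 0
Fixed-point form: x = (x² + 7)/(2x)
x₀ = 2.61

x_1 = g(2.610000) = 2.645996
x_2 = g(2.645996) = 2.645751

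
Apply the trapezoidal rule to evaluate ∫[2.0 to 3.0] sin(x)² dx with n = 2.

f(x) = sin(x)²
a = 2.0, b = 3.0, n = 2
h = (b - a)/n = 0.500000

Trapezoidal rule: (h/2)[f(x₀) + 2f(x₁) + 2f(x₂) + ... + f(xₙ)]

x_0 = 2.0000, f(x_0) = 0.826822, coefficient = 1
x_1 = 2.5000, f(x_1) = 0.358169, coefficient = 2
x_2 = 3.0000, f(x_2) = 0.019915, coefficient = 1

I ≈ (0.500000/2) × 1.563074 = 0.390769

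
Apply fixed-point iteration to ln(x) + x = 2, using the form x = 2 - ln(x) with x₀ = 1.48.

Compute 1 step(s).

Equation: ln(x) + x = 2
Fixed-point form: x = 2 - ln(x)
x₀ = 1.48

x_1 = g(1.480000) = 1.607958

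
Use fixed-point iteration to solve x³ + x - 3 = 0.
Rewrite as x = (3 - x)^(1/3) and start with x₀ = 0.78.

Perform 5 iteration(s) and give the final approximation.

Equation: x³ + x - 3 = 0
Fixed-point form: x = (3 - x)^(1/3)
x₀ = 0.78

x_1 = g(0.780000) = 1.304521
x_2 = g(1.304521) = 1.192424
x_3 = g(1.192424) = 1.218145
x_4 = g(1.218145) = 1.212339
x_5 = g(1.212339) = 1.213654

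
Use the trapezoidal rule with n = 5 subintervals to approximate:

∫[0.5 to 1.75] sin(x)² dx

f(x) = sin(x)²
a = 0.5, b = 1.75, n = 5
h = (b - a)/n = 0.250000

Trapezoidal rule: (h/2)[f(x₀) + 2f(x₁) + 2f(x₂) + ... + f(xₙ)]

x_0 = 0.5000, f(x_0) = 0.229849, coefficient = 1
x_1 = 0.7500, f(x_1) = 0.464631, coefficient = 2
x_2 = 1.0000, f(x_2) = 0.708073, coefficient = 2
x_3 = 1.2500, f(x_3) = 0.900572, coefficient = 2
x_4 = 1.5000, f(x_4) = 0.994996, coefficient = 2
x_5 = 1.7500, f(x_5) = 0.968228, coefficient = 1

I ≈ (0.250000/2) × 7.334623 = 0.916828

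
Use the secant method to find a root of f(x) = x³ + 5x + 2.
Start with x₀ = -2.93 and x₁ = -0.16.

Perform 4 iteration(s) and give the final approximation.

f(x) = x³ + 5x + 2
x₀ = -2.93, x₁ = -0.16

Secant formula: x_{n+1} = x_n - f(x_n)(x_n - x_{n-1})/(f(x_n) - f(x_{n-1}))

Iteration 1:
  f(-2.930000) = -37.803757
  f(-0.160000) = 1.195904
  x_2 = -0.160000 - 1.195904×(-0.160000 - (-2.930000))/(1.195904 - (-37.803757))
       = -0.244941
Iteration 2:
  f(-0.160000) = 1.195904
  f(-0.244941) = 0.760602
  x_3 = -0.244941 - 0.760602×(-0.244941 - (-0.160000))/(0.760602 - 1.195904)
       = -0.393357
Iteration 3:
  f(-0.244941) = 0.760602
  f(-0.393357) = -0.027648
  x_4 = -0.393357 - (-0.027648)×(-0.393357 - (-0.244941))/(-0.027648 - 0.760602)
       = -0.388151
Iteration 4:
  f(-0.393357) = -0.027648
  f(-0.388151) = 0.000765
  x_5 = -0.388151 - 0.000765×(-0.388151 - (-0.393357))/(0.000765 - (-0.027648))
       = -0.388291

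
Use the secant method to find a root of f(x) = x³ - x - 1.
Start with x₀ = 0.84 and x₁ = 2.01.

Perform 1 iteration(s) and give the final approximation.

f(x) = x³ - x - 1
x₀ = 0.84, x₁ = 2.01

Secant formula: x_{n+1} = x_n - f(x_n)(x_n - x_{n-1})/(f(x_n) - f(x_{n-1}))

Iteration 1:
  f(0.840000) = -1.247296
  f(2.010000) = 5.110601
  x_2 = 2.010000 - 5.110601×(2.010000 - 0.840000)/(5.110601 - (-1.247296))
       = 1.069531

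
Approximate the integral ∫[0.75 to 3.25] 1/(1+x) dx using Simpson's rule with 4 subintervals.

f(x) = 1/(1+x)
a = 0.75, b = 3.25, n = 4
h = (b - a)/n = 0.625000

Simpson's rule: (h/3)[f(x₀) + 4f(x₁) + 2f(x₂) + ... + f(xₙ)]

x_0 = 0.7500, f(x_0) = 0.571429, coefficient = 1
x_1 = 1.3750, f(x_1) = 0.421053, coefficient = 4
x_2 = 2.0000, f(x_2) = 0.333333, coefficient = 2
x_3 = 2.6250, f(x_3) = 0.275862, coefficient = 4
x_4 = 3.2500, f(x_4) = 0.235294, coefficient = 1

I ≈ (0.625000/3) × 4.261048 = 0.887718
Exact value: 0.887303
Error: 0.000415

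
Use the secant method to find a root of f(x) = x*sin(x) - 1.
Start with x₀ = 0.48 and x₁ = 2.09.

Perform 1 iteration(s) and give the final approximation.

f(x) = x*sin(x) - 1
x₀ = 0.48, x₁ = 2.09

Secant formula: x_{n+1} = x_n - f(x_n)(x_n - x_{n-1})/(f(x_n) - f(x_{n-1}))

Iteration 1:
  f(0.480000) = -0.778346
  f(2.090000) = 0.814568
  x_2 = 2.090000 - 0.814568×(2.090000 - 0.480000)/(0.814568 - (-0.778346))
       = 1.266694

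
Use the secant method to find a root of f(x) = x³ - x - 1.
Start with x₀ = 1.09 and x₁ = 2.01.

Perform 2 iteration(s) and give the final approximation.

f(x) = x³ - x - 1
x₀ = 1.09, x₁ = 2.01

Secant formula: x_{n+1} = x_n - f(x_n)(x_n - x_{n-1})/(f(x_n) - f(x_{n-1}))

Iteration 1:
  f(1.090000) = -0.794971
  f(2.010000) = 5.110601
  x_2 = 2.010000 - 5.110601×(2.010000 - 1.090000)/(5.110601 - (-0.794971))
       = 1.213845
Iteration 2:
  f(2.010000) = 5.110601
  f(1.213845) = -0.425343
  x_3 = 1.213845 - (-0.425343)×(1.213845 - 2.010000)/(-0.425343 - 5.110601)
       = 1.275016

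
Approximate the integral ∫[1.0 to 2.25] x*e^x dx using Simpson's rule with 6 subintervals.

f(x) = x*e^x
a = 1.0, b = 2.25, n = 6
h = (b - a)/n = 0.208333

Simpson's rule: (h/3)[f(x₀) + 4f(x₁) + 2f(x₂) + ... + f(xₙ)]

x_0 = 1.0000, f(x_0) = 2.718282, coefficient = 1
x_1 = 1.2083, f(x_1) = 4.045379, coefficient = 4
x_2 = 1.4167, f(x_2) = 5.841417, coefficient = 2
x_3 = 1.6250, f(x_3) = 8.252431, coefficient = 4
x_4 = 1.8333, f(x_4) = 11.466952, coefficient = 2
x_5 = 2.0417, f(x_5) = 15.727852, coefficient = 4
x_6 = 2.2500, f(x_6) = 21.347406, coefficient = 1

I ≈ (0.208333/3) × 170.785072 = 11.860074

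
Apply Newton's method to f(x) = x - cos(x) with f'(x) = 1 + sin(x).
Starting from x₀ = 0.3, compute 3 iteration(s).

f(x) = x - cos(x)
f'(x) = 1 + sin(x)
x₀ = 0.3

Newton-Raphson formula: x_{n+1} = x_n - f(x_n)/f'(x_n)

Iteration 1:
  f(0.300000) = -0.655336
  f'(0.300000) = 1.295520
  x_1 = 0.300000 - (-0.655336)/1.295520 = 0.805848
Iteration 2:
  f(0.805848) = 0.113349
  f'(0.805848) = 1.721418
  x_2 = 0.805848 - 0.113349/1.721418 = 0.740002
Iteration 3:
  f(0.740002) = 0.001535
  f'(0.740002) = 1.674289
  x_3 = 0.740002 - 0.001535/1.674289 = 0.739085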